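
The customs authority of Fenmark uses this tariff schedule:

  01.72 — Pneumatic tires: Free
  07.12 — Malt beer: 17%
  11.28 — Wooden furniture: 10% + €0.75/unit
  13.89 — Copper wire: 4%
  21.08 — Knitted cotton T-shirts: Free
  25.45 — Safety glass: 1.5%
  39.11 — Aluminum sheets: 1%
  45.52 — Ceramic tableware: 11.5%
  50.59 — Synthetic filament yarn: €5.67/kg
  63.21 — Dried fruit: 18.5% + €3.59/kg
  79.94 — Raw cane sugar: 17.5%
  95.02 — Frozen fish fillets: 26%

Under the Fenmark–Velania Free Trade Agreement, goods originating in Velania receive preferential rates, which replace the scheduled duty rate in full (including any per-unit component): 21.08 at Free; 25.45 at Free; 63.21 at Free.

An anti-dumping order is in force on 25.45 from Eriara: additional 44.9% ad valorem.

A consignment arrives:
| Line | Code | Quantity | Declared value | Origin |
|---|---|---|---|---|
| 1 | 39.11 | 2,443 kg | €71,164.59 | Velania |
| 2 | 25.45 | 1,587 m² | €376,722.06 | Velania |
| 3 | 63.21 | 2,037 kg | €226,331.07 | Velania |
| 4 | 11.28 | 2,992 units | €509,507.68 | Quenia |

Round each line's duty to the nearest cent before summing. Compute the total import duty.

€53,906.42

Line 1 (39.11, Velania, 2,443 kg, €71,164.59):
Base rate for 39.11 is 1%.
Origin Velania is the FTA partner but 39.11 is not on the preference list; base rate stands.
Duty = €71,164.59 × 1% = €711.65.
Line 2 (25.45, Velania, 1,587 m², €376,722.06):
Base rate for 25.45 is 1.5%.
Origin Velania qualifies under the Fenmark–Velania agreement and 25.45 is covered: preferential rate Free applies instead.
The additional-duty order on 25.45 targets Eriara, not Velania; it does not apply.
Duty = €376,722.06 × 0% = €0.00.
Line 3 (63.21, Velania, 2,037 kg, €226,331.07):
Base rate for 63.21 is 18.5% + €3.59/kg.
Origin Velania qualifies under the Fenmark–Velania agreement and 63.21 is covered: preferential rate Free applies instead.
Duty = €226,331.07 × 0% = €0.00.
Line 4 (11.28, Quenia, 2,992 units, €509,507.68):
Base rate for 11.28 is 10% + €0.75/unit.
Duty = €509,507.68 × 10% + 2,992 × €0.75 = €53,194.77.
Total = €711.65 + €0.00 + €0.00 + €53,194.77 = €53,906.42.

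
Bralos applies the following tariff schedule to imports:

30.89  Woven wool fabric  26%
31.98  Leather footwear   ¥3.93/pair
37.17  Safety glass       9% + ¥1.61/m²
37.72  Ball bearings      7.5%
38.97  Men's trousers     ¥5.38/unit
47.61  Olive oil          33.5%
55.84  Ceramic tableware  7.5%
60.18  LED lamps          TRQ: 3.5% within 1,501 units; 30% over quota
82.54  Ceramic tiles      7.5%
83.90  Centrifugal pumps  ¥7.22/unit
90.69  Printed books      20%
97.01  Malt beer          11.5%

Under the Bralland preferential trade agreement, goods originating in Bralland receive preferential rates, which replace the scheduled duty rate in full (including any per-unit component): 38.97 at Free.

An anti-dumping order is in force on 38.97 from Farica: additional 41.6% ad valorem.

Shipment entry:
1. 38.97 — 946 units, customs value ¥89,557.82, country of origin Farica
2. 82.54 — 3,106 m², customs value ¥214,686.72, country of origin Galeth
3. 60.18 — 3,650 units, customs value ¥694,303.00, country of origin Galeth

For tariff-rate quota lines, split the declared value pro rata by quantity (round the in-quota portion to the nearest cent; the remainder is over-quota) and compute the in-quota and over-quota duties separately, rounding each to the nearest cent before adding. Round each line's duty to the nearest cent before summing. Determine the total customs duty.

Line 1 (38.97, Farica, 946 units, ¥89,557.82):
Base rate for 38.97 is ¥5.38/unit.
38.97 has an FTA preferential rate, but origin Farica is not Bralland; base rate stands.
Additional duty on 38.97 from Farica: +41.6% ad valorem. Applied ad valorem rate = 41.6%.
Duty = ¥89,557.82 × 41.6% + 946 × ¥5.38 = ¥42,345.53.
Line 2 (82.54, Galeth, 3,106 m², ¥214,686.72):
Base rate for 82.54 is 7.5%.
Duty = ¥214,686.72 × 7.5% = ¥16,101.50.
Line 3 (60.18, Galeth, 3,650 units, ¥694,303.00):
Code 60.18 is under a tariff-rate quota (threshold 1,501 units). In-quota: 1,501 units at 3.5%; over-quota: 2,149 units at 30%.
Pro-rata value split: in-quota = ¥694,303.00 × 1,501/3,650 = ¥285,520.22; over-quota = ¥694,303.00 − ¥285,520.22 = ¥408,782.78.
In-quota duty = ¥285,520.22 × 3.5% = ¥9,993.21. Over-quota duty = ¥408,782.78 × 30% = ¥122,634.83.
Line duty = ¥9,993.21 + ¥122,634.83 = ¥132,628.04.
Total = ¥42,345.53 + ¥16,101.50 + ¥132,628.04 = ¥191,075.07.

¥191,075.07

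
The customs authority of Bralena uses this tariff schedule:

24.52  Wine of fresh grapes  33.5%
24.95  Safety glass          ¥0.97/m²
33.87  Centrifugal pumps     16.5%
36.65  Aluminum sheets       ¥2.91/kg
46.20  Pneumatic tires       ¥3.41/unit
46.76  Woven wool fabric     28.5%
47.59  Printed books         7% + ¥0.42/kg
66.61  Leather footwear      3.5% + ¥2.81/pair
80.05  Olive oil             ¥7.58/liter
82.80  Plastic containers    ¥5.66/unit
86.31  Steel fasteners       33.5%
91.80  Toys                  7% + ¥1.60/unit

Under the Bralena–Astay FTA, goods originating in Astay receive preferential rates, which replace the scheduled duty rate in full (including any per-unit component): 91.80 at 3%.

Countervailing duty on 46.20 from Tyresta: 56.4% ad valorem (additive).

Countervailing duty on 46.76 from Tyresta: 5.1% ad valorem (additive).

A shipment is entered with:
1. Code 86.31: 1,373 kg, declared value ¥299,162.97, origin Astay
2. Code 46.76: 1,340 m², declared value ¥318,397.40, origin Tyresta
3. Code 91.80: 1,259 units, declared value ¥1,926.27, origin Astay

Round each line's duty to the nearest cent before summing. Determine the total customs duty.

¥207,258.91

Line 1 (86.31, Astay, 1,373 kg, ¥299,162.97):
Base rate for 86.31 is 33.5%.
Origin Astay is the FTA partner but 86.31 is not on the preference list; base rate stands.
Duty = ¥299,162.97 × 33.5% = ¥100,219.59.
Line 2 (46.76, Tyresta, 1,340 m², ¥318,397.40):
Base rate for 46.76 is 28.5%.
Additional duty on 46.76 from Tyresta: +5.1%. Applied ad valorem rate: 28.5% + 5.1% = 33.6%.
Duty = ¥318,397.40 × 33.6% = ¥106,981.53.
Line 3 (91.80, Astay, 1,259 units, ¥1,926.27):
Base rate for 91.80 is 7% + ¥1.60/unit.
Origin Astay qualifies under the Bralena–Astay agreement and 91.80 is covered: preferential rate 3% applies instead.
Duty = ¥1,926.27 × 3% = ¥57.79.
Total = ¥100,219.59 + ¥106,981.53 + ¥57.79 = ¥207,258.91.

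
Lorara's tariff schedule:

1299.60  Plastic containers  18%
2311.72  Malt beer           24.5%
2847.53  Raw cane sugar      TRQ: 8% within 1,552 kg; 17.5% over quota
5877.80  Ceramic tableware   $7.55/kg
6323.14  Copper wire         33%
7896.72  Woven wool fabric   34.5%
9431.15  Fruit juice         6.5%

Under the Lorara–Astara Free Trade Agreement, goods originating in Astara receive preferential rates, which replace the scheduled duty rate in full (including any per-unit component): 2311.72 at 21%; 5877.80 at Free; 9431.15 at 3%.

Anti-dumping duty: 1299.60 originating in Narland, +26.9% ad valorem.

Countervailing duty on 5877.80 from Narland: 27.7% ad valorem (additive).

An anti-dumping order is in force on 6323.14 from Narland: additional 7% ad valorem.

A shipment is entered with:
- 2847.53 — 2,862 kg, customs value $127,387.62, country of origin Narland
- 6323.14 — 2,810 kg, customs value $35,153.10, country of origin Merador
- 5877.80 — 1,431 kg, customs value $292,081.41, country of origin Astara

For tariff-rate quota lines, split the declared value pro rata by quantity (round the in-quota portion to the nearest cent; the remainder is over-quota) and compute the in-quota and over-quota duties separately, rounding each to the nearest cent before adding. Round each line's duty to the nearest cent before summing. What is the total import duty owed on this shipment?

Line 1 (2847.53, Narland, 2,862 kg, $127,387.62):
Code 2847.53 is under a tariff-rate quota (threshold 1,552 kg). In-quota: 1,552 kg at 8%; over-quota: 1,310 kg at 17.5%.
Pro-rata value split: in-quota = $127,387.62 × 1,552/2,862 = $69,079.52; over-quota = $127,387.62 − $69,079.52 = $58,308.10.
In-quota duty = $69,079.52 × 8% = $5,526.36. Over-quota duty = $58,308.10 × 17.5% = $10,203.92.
Line duty = $5,526.36 + $10,203.92 = $15,730.28.
Line 2 (6323.14, Merador, 2,810 kg, $35,153.10):
Base rate for 6323.14 is 33%.
The additional-duty order on 6323.14 targets Narland, not Merador; it does not apply.
Duty = $35,153.10 × 33% = $11,600.52.
Line 3 (5877.80, Astara, 1,431 kg, $292,081.41):
Base rate for 5877.80 is $7.55/kg.
Origin Astara qualifies under the Lorara–Astara agreement and 5877.80 is covered: preferential rate Free applies instead.
The additional-duty order on 5877.80 targets Narland, not Astara; it does not apply.
Duty = $292,081.41 × 0% = $0.00.
Total = $15,730.28 + $11,600.52 + $0.00 = $27,330.80.

$27,330.80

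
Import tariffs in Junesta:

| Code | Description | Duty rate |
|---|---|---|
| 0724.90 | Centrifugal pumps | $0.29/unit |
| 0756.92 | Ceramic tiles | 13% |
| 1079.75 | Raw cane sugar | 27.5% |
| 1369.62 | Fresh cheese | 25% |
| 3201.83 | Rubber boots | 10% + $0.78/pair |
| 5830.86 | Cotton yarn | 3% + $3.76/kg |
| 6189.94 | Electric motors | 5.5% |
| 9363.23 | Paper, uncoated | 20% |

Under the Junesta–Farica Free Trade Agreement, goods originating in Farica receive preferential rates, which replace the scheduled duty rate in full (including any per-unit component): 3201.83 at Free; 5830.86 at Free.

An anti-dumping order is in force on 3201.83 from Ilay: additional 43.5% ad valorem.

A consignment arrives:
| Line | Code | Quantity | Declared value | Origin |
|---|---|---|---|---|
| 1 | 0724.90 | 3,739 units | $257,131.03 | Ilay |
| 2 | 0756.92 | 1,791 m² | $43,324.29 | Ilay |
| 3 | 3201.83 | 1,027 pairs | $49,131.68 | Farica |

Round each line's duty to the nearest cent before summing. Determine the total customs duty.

$6,716.47

Line 1 (0724.90, Ilay, 3,739 units, $257,131.03):
Base rate for 0724.90 is $0.29/unit.
Duty = 3,739 × $0.29 = $1,084.31.
Line 2 (0756.92, Ilay, 1,791 m², $43,324.29):
Base rate for 0756.92 is 13%.
Duty = $43,324.29 × 13% = $5,632.16.
Line 3 (3201.83, Farica, 1,027 pairs, $49,131.68):
Base rate for 3201.83 is 10% + $0.78/pair.
Origin Farica qualifies under the Junesta–Farica agreement and 3201.83 is covered: preferential rate Free applies instead.
The additional-duty order on 3201.83 targets Ilay, not Farica; it does not apply.
Duty = $49,131.68 × 0% = $0.00.
Total = $1,084.31 + $5,632.16 + $0.00 = $6,716.47.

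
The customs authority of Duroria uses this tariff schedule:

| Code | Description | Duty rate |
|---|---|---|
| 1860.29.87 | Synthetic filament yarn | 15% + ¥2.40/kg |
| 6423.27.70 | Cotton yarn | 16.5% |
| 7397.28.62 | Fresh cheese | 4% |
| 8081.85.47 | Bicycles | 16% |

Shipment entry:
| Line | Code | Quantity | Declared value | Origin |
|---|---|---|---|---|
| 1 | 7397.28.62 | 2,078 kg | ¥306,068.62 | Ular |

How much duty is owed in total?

¥12,242.74

Line 1 (7397.28.62, Ular, 2,078 kg, ¥306,068.62):
Base rate for 7397.28.62 is 4%.
Duty = ¥306,068.62 × 4% = ¥12,242.74.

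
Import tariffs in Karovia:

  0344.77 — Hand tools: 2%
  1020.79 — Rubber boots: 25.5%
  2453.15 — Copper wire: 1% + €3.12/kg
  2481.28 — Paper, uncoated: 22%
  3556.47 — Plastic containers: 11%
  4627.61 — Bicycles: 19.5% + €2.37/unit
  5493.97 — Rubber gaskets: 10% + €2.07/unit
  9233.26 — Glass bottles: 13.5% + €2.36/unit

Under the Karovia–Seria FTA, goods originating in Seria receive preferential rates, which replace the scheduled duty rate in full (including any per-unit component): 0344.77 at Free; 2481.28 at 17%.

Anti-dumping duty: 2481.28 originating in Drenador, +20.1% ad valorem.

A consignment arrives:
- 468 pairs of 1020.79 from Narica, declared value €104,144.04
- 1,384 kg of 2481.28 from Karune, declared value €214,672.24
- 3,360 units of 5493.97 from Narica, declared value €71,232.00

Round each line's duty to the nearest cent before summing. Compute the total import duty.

Line 1 (1020.79, Narica, 468 pairs, €104,144.04):
Base rate for 1020.79 is 25.5%.
Duty = €104,144.04 × 25.5% = €26,556.73.
Line 2 (2481.28, Karune, 1,384 kg, €214,672.24):
Base rate for 2481.28 is 22%.
2481.28 has an FTA preferential rate, but origin Karune is not Seria; base rate stands.
The additional-duty order on 2481.28 targets Drenador, not Karune; it does not apply.
Duty = €214,672.24 × 22% = €47,227.89.
Line 3 (5493.97, Narica, 3,360 units, €71,232.00):
Base rate for 5493.97 is 10% + €2.07/unit.
Duty = €71,232.00 × 10% + 3,360 × €2.07 = €14,078.40.
Total = €26,556.73 + €47,227.89 + €14,078.40 = €87,863.02.

€87,863.02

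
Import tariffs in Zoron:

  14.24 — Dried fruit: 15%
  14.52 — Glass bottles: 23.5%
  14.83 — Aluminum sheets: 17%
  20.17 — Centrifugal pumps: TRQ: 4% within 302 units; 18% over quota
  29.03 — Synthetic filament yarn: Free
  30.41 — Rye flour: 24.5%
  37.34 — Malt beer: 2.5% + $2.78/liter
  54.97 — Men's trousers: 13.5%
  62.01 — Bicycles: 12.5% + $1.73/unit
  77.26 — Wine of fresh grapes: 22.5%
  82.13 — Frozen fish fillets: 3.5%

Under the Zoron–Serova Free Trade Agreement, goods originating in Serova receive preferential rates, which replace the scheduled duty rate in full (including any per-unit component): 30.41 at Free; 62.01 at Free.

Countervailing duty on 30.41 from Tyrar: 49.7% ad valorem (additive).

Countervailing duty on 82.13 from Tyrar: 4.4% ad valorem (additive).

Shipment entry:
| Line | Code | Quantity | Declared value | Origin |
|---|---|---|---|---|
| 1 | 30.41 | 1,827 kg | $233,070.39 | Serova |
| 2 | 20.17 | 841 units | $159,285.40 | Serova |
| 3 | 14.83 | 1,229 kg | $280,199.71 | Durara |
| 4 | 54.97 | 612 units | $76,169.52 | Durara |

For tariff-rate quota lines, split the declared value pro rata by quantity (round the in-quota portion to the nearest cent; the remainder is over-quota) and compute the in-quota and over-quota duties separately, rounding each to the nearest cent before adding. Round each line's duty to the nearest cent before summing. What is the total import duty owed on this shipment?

Line 1 (30.41, Serova, 1,827 kg, $233,070.39):
Base rate for 30.41 is 24.5%.
Origin Serova qualifies under the Zoron–Serova agreement and 30.41 is covered: preferential rate Free applies instead.
The additional-duty order on 30.41 targets Tyrar, not Serova; it does not apply.
Duty = $233,070.39 × 0% = $0.00.
Line 2 (20.17, Serova, 841 units, $159,285.40):
Code 20.17 is under a tariff-rate quota (threshold 302 units). In-quota: 302 units at 4%; over-quota: 539 units at 18%.
Pro-rata value split: in-quota = $159,285.40 × 302/841 = $57,198.80; over-quota = $159,285.40 − $57,198.80 = $102,086.60.
In-quota duty = $57,198.80 × 4% = $2,287.95. Over-quota duty = $102,086.60 × 18% = $18,375.59.
Line duty = $2,287.95 + $18,375.59 = $20,663.54.
Line 3 (14.83, Durara, 1,229 kg, $280,199.71):
Base rate for 14.83 is 17%.
Duty = $280,199.71 × 17% = $47,633.95.
Line 4 (54.97, Durara, 612 units, $76,169.52):
Base rate for 54.97 is 13.5%.
Duty = $76,169.52 × 13.5% = $10,282.89.
Total = $0.00 + $20,663.54 + $47,633.95 + $10,282.89 = $78,580.38.

$78,580.38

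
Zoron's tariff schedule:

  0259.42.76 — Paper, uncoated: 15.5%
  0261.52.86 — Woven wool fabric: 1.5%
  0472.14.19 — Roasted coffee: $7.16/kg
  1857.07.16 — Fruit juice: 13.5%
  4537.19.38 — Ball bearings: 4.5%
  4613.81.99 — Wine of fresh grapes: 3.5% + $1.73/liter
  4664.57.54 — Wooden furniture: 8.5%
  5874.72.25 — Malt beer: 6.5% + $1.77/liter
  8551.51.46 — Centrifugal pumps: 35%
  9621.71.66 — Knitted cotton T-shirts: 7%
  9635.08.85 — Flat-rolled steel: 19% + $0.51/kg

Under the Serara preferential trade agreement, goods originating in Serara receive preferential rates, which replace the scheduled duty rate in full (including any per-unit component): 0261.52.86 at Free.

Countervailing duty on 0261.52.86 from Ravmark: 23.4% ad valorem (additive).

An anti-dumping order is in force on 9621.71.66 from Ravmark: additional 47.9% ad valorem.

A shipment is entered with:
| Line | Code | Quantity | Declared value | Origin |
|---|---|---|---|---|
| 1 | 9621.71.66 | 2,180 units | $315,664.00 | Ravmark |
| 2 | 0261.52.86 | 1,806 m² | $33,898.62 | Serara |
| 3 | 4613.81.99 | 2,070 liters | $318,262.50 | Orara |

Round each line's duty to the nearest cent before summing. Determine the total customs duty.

$188,019.83

Line 1 (9621.71.66, Ravmark, 2,180 units, $315,664.00):
Base rate for 9621.71.66 is 7%.
Additional duty on 9621.71.66 from Ravmark: +47.9%. Applied ad valorem rate: 7% + 47.9% = 54.9%.
Duty = $315,664.00 × 54.9% = $173,299.54.
Line 2 (0261.52.86, Serara, 1,806 m², $33,898.62):
Base rate for 0261.52.86 is 1.5%.
Origin Serara qualifies under the Zoron–Serara agreement and 0261.52.86 is covered: preferential rate Free applies instead.
The additional-duty order on 0261.52.86 targets Ravmark, not Serara; it does not apply.
Duty = $33,898.62 × 0% = $0.00.
Line 3 (4613.81.99, Orara, 2,070 liters, $318,262.50):
Base rate for 4613.81.99 is 3.5% + $1.73/liter.
Duty = $318,262.50 × 3.5% + 2,070 × $1.73 = $14,720.29.
Total = $173,299.54 + $0.00 + $14,720.29 = $188,019.83.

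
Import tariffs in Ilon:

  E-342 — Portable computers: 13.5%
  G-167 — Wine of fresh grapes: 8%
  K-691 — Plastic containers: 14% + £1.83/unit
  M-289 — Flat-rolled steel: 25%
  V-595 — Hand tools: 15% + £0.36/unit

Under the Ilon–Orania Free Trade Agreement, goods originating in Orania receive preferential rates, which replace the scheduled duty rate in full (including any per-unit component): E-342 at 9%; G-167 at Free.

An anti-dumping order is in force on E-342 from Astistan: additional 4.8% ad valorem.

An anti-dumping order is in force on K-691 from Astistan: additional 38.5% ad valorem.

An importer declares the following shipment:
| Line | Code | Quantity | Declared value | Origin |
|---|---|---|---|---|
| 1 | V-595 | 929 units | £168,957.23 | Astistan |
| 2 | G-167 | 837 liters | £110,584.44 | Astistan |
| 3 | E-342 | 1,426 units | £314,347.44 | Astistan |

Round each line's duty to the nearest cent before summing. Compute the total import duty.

£92,050.36

Line 1 (V-595, Astistan, 929 units, £168,957.23):
Base rate for V-595 is 15% + £0.36/unit.
Duty = £168,957.23 × 15% + 929 × £0.36 = £25,678.02.
Line 2 (G-167, Astistan, 837 liters, £110,584.44):
Base rate for G-167 is 8%.
G-167 has an FTA preferential rate, but origin Astistan is not Orania; base rate stands.
Duty = £110,584.44 × 8% = £8,846.76.
Line 3 (E-342, Astistan, 1,426 units, £314,347.44):
Base rate for E-342 is 13.5%.
E-342 has an FTA preferential rate, but origin Astistan is not Orania; base rate stands.
Additional duty on E-342 from Astistan: +4.8%. Applied ad valorem rate: 13.5% + 4.8% = 18.3%.
Duty = £314,347.44 × 18.3% = £57,525.58.
Total = £25,678.02 + £8,846.76 + £57,525.58 = £92,050.36.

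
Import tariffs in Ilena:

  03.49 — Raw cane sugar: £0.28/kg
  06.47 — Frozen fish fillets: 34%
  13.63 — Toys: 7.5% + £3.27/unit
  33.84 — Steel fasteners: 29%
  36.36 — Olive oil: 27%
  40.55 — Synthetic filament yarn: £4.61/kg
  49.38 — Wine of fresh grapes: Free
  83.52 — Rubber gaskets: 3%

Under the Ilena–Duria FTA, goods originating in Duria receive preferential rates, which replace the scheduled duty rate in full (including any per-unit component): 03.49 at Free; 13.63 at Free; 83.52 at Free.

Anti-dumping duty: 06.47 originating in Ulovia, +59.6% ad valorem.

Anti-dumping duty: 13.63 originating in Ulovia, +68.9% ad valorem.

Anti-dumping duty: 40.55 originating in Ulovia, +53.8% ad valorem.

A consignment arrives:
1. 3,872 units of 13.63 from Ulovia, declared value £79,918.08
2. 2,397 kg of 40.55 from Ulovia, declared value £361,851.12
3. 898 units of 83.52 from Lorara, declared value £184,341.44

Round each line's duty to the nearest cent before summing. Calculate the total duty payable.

Line 1 (13.63, Ulovia, 3,872 units, £79,918.08):
Base rate for 13.63 is 7.5% + £3.27/unit.
13.63 has an FTA preferential rate, but origin Ulovia is not Duria; base rate stands.
Additional duty on 13.63 from Ulovia: +68.9%. Applied ad valorem rate: 7.5% + 68.9% = 76.4%.
Duty = £79,918.08 × 76.4% + 3,872 × £3.27 = £73,718.85.
Line 2 (40.55, Ulovia, 2,397 kg, £361,851.12):
Base rate for 40.55 is £4.61/kg.
Additional duty on 40.55 from Ulovia: +53.8% ad valorem. Applied ad valorem rate = 53.8%.
Duty = £361,851.12 × 53.8% + 2,397 × £4.61 = £205,726.07.
Line 3 (83.52, Lorara, 898 units, £184,341.44):
Base rate for 83.52 is 3%.
83.52 has an FTA preferential rate, but origin Lorara is not Duria; base rate stands.
Duty = £184,341.44 × 3% = £5,530.24.
Total = £73,718.85 + £205,726.07 + £5,530.24 = £284,975.16.

£284,975.16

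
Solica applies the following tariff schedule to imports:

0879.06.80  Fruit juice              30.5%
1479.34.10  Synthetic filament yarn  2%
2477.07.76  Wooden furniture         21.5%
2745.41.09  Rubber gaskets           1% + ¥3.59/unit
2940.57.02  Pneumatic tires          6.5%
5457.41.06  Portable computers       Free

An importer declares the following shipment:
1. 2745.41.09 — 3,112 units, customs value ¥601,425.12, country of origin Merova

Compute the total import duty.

¥17,186.33

Line 1 (2745.41.09, Merova, 3,112 units, ¥601,425.12):
Base rate for 2745.41.09 is 1% + ¥3.59/unit.
Duty = ¥601,425.12 × 1% + 3,112 × ¥3.59 = ¥17,186.33.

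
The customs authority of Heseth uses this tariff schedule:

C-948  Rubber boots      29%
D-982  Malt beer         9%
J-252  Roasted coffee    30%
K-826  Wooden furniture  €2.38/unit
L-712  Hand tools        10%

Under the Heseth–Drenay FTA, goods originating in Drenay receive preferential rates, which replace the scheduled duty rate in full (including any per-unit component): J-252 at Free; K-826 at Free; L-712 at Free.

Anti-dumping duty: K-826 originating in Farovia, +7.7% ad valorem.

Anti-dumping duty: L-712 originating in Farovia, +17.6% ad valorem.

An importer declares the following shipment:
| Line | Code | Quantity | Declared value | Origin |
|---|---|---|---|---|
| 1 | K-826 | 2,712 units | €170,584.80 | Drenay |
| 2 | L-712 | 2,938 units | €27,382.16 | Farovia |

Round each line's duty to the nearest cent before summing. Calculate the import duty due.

€7,557.48

Line 1 (K-826, Drenay, 2,712 units, €170,584.80):
Base rate for K-826 is €2.38/unit.
Origin Drenay qualifies under the Heseth–Drenay agreement and K-826 is covered: preferential rate Free applies instead.
The additional-duty order on K-826 targets Farovia, not Drenay; it does not apply.
Duty = €170,584.80 × 0% = €0.00.
Line 2 (L-712, Farovia, 2,938 units, €27,382.16):
Base rate for L-712 is 10%.
L-712 has an FTA preferential rate, but origin Farovia is not Drenay; base rate stands.
Additional duty on L-712 from Farovia: +17.6%. Applied ad valorem rate: 10% + 17.6% = 27.6%.
Duty = €27,382.16 × 27.6% = €7,557.48.
Total = €0.00 + €7,557.48 = €7,557.48.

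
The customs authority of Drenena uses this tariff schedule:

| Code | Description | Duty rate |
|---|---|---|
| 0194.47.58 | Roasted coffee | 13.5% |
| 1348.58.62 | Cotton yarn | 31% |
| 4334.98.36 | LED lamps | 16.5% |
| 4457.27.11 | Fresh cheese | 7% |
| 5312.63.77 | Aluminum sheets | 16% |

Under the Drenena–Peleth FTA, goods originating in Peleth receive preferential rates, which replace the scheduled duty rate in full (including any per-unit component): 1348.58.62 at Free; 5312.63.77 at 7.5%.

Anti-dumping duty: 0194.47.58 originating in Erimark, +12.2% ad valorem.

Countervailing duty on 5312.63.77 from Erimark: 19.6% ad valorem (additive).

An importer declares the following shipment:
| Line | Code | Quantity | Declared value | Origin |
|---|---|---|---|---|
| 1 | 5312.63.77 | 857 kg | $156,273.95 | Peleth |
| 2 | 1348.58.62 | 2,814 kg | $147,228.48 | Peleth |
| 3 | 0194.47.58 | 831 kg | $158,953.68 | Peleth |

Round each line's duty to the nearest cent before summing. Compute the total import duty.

$33,179.30

Line 1 (5312.63.77, Peleth, 857 kg, $156,273.95):
Base rate for 5312.63.77 is 16%.
Origin Peleth qualifies under the Drenena–Peleth agreement and 5312.63.77 is covered: preferential rate 7.5% applies instead.
The additional-duty order on 5312.63.77 targets Erimark, not Peleth; it does not apply.
Duty = $156,273.95 × 7.5% = $11,720.55.
Line 2 (1348.58.62, Peleth, 2,814 kg, $147,228.48):
Base rate for 1348.58.62 is 31%.
Origin Peleth qualifies under the Drenena–Peleth agreement and 1348.58.62 is covered: preferential rate Free applies instead.
Duty = $147,228.48 × 0% = $0.00.
Line 3 (0194.47.58, Peleth, 831 kg, $158,953.68):
Base rate for 0194.47.58 is 13.5%.
Origin Peleth is the FTA partner but 0194.47.58 is not on the preference list; base rate stands.
The additional-duty order on 0194.47.58 targets Erimark, not Peleth; it does not apply.
Duty = $158,953.68 × 13.5% = $21,458.75.
Total = $11,720.55 + $0.00 + $21,458.75 = $33,179.30.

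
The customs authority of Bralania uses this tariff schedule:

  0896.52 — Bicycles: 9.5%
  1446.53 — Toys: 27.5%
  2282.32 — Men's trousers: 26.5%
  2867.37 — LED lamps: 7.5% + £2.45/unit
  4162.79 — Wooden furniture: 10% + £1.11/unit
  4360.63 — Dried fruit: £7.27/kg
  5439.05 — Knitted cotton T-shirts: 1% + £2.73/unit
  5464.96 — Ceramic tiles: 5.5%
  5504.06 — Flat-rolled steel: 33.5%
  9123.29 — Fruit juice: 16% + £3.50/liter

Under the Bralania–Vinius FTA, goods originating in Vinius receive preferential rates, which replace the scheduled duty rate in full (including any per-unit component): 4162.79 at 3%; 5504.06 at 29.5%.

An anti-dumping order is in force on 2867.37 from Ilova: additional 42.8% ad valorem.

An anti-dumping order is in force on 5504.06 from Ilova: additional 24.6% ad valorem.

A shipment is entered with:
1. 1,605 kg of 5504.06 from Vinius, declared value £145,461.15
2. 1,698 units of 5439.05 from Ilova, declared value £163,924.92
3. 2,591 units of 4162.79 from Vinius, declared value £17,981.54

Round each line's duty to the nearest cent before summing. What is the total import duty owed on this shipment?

Line 1 (5504.06, Vinius, 1,605 kg, £145,461.15):
Base rate for 5504.06 is 33.5%.
Origin Vinius qualifies under the Bralania–Vinius agreement and 5504.06 is covered: preferential rate 29.5% applies instead.
The additional-duty order on 5504.06 targets Ilova, not Vinius; it does not apply.
Duty = £145,461.15 × 29.5% = £42,911.04.
Line 2 (5439.05, Ilova, 1,698 units, £163,924.92):
Base rate for 5439.05 is 1% + £2.73/unit.
Duty = £163,924.92 × 1% + 1,698 × £2.73 = £6,274.79.
Line 3 (4162.79, Vinius, 2,591 units, £17,981.54):
Base rate for 4162.79 is 10% + £1.11/unit.
Origin Vinius qualifies under the Bralania–Vinius agreement and 4162.79 is covered: preferential rate 3% applies instead.
Duty = £17,981.54 × 3% = £539.45.
Total = £42,911.04 + £6,274.79 + £539.45 = £49,725.28.

£49,725.28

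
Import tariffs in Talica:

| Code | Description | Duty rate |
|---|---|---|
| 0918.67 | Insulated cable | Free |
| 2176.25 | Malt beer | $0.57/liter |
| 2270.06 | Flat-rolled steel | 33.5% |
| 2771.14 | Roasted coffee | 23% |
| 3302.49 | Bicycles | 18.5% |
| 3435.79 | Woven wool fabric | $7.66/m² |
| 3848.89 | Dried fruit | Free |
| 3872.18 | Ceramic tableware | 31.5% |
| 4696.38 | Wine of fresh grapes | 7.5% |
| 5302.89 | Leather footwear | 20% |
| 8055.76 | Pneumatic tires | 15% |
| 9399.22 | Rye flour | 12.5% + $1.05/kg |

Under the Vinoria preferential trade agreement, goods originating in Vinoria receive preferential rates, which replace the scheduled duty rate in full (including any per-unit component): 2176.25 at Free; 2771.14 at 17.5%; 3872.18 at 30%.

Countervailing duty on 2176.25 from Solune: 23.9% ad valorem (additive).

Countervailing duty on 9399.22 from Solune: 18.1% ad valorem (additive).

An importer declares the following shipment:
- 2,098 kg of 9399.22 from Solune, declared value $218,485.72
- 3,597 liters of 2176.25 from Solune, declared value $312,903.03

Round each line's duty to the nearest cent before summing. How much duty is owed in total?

$145,893.64

Line 1 (9399.22, Solune, 2,098 kg, $218,485.72):
Base rate for 9399.22 is 12.5% + $1.05/kg.
Additional duty on 9399.22 from Solune: +18.1%. Applied ad valorem rate: 12.5% + 18.1% = 30.6%.
Duty = $218,485.72 × 30.6% + 2,098 × $1.05 = $69,059.53.
Line 2 (2176.25, Solune, 3,597 liters, $312,903.03):
Base rate for 2176.25 is $0.57/liter.
2176.25 has an FTA preferential rate, but origin Solune is not Vinoria; base rate stands.
Additional duty on 2176.25 from Solune: +23.9% ad valorem. Applied ad valorem rate = 23.9%.
Duty = $312,903.03 × 23.9% + 3,597 × $0.57 = $76,834.11.
Total = $69,059.53 + $76,834.11 = $145,893.64.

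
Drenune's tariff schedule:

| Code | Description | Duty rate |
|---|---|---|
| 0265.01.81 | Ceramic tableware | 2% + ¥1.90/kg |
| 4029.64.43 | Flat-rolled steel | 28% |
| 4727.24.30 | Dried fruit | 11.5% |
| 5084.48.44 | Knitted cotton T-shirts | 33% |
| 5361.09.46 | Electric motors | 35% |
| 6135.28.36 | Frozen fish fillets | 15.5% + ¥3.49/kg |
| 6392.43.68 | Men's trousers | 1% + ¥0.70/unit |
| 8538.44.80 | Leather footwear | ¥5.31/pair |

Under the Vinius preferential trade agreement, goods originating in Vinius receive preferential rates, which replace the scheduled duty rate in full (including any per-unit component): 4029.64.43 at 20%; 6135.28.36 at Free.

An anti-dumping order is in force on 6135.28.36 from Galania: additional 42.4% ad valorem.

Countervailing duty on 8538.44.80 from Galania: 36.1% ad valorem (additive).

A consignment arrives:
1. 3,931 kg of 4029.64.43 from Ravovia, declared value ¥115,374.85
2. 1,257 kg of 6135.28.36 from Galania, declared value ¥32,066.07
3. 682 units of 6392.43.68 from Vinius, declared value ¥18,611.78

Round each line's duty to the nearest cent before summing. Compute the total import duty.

¥55,921.66

Line 1 (4029.64.43, Ravovia, 3,931 kg, ¥115,374.85):
Base rate for 4029.64.43 is 28%.
4029.64.43 has an FTA preferential rate, but origin Ravovia is not Vinius; base rate stands.
Duty = ¥115,374.85 × 28% = ¥32,304.96.
Line 2 (6135.28.36, Galania, 1,257 kg, ¥32,066.07):
Base rate for 6135.28.36 is 15.5% + ¥3.49/kg.
6135.28.36 has an FTA preferential rate, but origin Galania is not Vinius; base rate stands.
Additional duty on 6135.28.36 from Galania: +42.4%. Applied ad valorem rate: 15.5% + 42.4% = 57.9%.
Duty = ¥32,066.07 × 57.9% + 1,257 × ¥3.49 = ¥22,953.18.
Line 3 (6392.43.68, Vinius, 682 units, ¥18,611.78):
Base rate for 6392.43.68 is 1% + ¥0.70/unit.
Origin Vinius is the FTA partner but 6392.43.68 is not on the preference list; base rate stands.
Duty = ¥18,611.78 × 1% + 682 × ¥0.70 = ¥663.52.
Total = ¥32,304.96 + ¥22,953.18 + ¥663.52 = ¥55,921.66.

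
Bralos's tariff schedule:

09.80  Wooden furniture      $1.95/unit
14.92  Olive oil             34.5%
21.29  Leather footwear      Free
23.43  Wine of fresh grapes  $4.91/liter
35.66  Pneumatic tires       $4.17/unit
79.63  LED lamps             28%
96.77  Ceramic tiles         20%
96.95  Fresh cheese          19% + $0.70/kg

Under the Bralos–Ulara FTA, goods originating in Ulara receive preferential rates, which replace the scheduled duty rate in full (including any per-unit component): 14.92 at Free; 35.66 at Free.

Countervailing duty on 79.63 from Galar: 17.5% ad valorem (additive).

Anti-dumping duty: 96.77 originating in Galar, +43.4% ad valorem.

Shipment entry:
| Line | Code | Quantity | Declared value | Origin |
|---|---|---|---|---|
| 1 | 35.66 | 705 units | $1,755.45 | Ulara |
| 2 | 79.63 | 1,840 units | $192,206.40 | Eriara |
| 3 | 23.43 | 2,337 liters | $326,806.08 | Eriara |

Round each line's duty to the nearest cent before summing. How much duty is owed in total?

Line 1 (35.66, Ulara, 705 units, $1,755.45):
Base rate for 35.66 is $4.17/unit.
Origin Ulara qualifies under the Bralos–Ulara agreement and 35.66 is covered: preferential rate Free applies instead.
Duty = $1,755.45 × 0% = $0.00.
Line 2 (79.63, Eriara, 1,840 units, $192,206.40):
Base rate for 79.63 is 28%.
The additional-duty order on 79.63 targets Galar, not Eriara; it does not apply.
Duty = $192,206.40 × 28% = $53,817.79.
Line 3 (23.43, Eriara, 2,337 liters, $326,806.08):
Base rate for 23.43 is $4.91/liter.
Duty = 2,337 × $4.91 = $11,474.67.
Total = $0.00 + $53,817.79 + $11,474.67 = $65,292.46.

$65,292.46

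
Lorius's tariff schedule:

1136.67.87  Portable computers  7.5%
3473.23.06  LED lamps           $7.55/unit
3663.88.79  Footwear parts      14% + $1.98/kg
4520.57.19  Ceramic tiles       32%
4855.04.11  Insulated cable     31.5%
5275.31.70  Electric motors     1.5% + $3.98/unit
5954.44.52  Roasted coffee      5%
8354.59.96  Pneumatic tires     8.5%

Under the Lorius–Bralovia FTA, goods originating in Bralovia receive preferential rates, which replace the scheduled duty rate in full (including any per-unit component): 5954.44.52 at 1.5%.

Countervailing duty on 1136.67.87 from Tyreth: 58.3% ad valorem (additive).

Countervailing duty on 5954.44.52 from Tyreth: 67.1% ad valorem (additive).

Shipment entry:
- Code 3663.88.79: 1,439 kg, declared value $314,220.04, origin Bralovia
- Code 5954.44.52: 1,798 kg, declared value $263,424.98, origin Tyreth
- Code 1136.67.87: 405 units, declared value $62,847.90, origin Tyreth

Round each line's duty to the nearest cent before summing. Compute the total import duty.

$278,123.36

Line 1 (3663.88.79, Bralovia, 1,439 kg, $314,220.04):
Base rate for 3663.88.79 is 14% + $1.98/kg.
Origin Bralovia is the FTA partner but 3663.88.79 is not on the preference list; base rate stands.
Duty = $314,220.04 × 14% + 1,439 × $1.98 = $46,840.03.
Line 2 (5954.44.52, Tyreth, 1,798 kg, $263,424.98):
Base rate for 5954.44.52 is 5%.
5954.44.52 has an FTA preferential rate, but origin Tyreth is not Bralovia; base rate stands.
Additional duty on 5954.44.52 from Tyreth: +67.1%. Applied ad valorem rate: 5% + 67.1% = 72.1%.
Duty = $263,424.98 × 72.1% = $189,929.41.
Line 3 (1136.67.87, Tyreth, 405 units, $62,847.90):
Base rate for 1136.67.87 is 7.5%.
Additional duty on 1136.67.87 from Tyreth: +58.3%. Applied ad valorem rate: 7.5% + 58.3% = 65.8%.
Duty = $62,847.90 × 65.8% = $41,353.92.
Total = $46,840.03 + $189,929.41 + $41,353.92 = $278,123.36.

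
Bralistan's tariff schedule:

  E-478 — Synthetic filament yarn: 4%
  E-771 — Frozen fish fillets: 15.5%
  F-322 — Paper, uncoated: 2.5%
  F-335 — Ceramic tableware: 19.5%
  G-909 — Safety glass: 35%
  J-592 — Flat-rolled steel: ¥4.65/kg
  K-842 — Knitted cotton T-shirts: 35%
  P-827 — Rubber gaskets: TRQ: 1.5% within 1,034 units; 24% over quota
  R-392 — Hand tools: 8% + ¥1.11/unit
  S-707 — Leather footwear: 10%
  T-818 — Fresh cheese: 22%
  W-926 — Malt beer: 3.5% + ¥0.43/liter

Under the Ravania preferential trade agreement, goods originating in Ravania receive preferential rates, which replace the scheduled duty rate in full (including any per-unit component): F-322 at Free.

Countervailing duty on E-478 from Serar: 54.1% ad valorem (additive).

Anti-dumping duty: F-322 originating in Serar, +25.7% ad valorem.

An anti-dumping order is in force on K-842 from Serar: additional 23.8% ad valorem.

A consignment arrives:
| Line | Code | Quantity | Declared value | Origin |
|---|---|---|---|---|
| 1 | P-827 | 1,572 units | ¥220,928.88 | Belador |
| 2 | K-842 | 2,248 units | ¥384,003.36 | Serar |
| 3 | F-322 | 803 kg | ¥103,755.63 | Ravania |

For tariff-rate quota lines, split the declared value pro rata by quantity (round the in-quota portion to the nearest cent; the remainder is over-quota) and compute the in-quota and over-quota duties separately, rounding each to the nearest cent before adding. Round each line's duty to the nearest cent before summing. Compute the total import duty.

¥246,120.28

Line 1 (P-827, Belador, 1,572 units, ¥220,928.88):
Code P-827 is under a tariff-rate quota (threshold 1,034 units). In-quota: 1,034 units at 1.5%; over-quota: 538 units at 24%.
Pro-rata value split: in-quota = ¥220,928.88 × 1,034/1,572 = ¥145,318.36; over-quota = ¥220,928.88 − ¥145,318.36 = ¥75,610.52.
In-quota duty = ¥145,318.36 × 1.5% = ¥2,179.78. Over-quota duty = ¥75,610.52 × 24% = ¥18,146.52.
Line duty = ¥2,179.78 + ¥18,146.52 = ¥20,326.30.
Line 2 (K-842, Serar, 2,248 units, ¥384,003.36):
Base rate for K-842 is 35%.
Additional duty on K-842 from Serar: +23.8%. Applied ad valorem rate: 35% + 23.8% = 58.8%.
Duty = ¥384,003.36 × 58.8% = ¥225,793.98.
Line 3 (F-322, Ravania, 803 kg, ¥103,755.63):
Base rate for F-322 is 2.5%.
Origin Ravania qualifies under the Bralistan–Ravania agreement and F-322 is covered: preferential rate Free applies instead.
The additional-duty order on F-322 targets Serar, not Ravania; it does not apply.
Duty = ¥103,755.63 × 0% = ¥0.00.
Total = ¥20,326.30 + ¥225,793.98 + ¥0.00 = ¥246,120.28.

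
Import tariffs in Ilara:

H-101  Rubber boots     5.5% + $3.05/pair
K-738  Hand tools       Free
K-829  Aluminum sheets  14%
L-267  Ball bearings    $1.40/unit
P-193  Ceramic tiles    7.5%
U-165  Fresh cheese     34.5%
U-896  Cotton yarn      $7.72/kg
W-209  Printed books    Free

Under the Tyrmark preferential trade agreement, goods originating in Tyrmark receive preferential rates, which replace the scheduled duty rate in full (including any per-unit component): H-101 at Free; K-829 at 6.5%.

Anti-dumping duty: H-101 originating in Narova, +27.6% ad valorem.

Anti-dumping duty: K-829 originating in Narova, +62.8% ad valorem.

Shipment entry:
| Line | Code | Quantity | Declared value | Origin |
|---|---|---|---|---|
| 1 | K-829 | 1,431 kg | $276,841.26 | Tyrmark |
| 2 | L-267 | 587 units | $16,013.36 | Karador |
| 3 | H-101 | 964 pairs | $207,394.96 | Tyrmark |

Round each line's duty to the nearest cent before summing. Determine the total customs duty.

Line 1 (K-829, Tyrmark, 1,431 kg, $276,841.26):
Base rate for K-829 is 14%.
Origin Tyrmark qualifies under the Ilara–Tyrmark agreement and K-829 is covered: preferential rate 6.5% applies instead.
The additional-duty order on K-829 targets Narova, not Tyrmark; it does not apply.
Duty = $276,841.26 × 6.5% = $17,994.68.
Line 2 (L-267, Karador, 587 units, $16,013.36):
Base rate for L-267 is $1.40/unit.
Duty = 587 × $1.40 = $821.80.
Line 3 (H-101, Tyrmark, 964 pairs, $207,394.96):
Base rate for H-101 is 5.5% + $3.05/pair.
Origin Tyrmark qualifies under the Ilara–Tyrmark agreement and H-101 is covered: preferential rate Free applies instead.
The additional-duty order on H-101 targets Narova, not Tyrmark; it does not apply.
Duty = $207,394.96 × 0% = $0.00.
Total = $17,994.68 + $821.80 + $0.00 = $18,816.48.

$18,816.48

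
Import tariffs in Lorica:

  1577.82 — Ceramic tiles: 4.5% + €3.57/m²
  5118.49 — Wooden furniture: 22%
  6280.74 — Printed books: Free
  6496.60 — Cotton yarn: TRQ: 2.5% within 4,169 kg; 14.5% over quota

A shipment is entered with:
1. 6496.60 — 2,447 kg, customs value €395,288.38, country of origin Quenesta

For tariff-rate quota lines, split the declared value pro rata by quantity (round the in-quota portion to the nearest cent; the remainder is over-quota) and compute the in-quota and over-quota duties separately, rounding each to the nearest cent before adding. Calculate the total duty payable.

€9,882.21

Line 1 (6496.60, Quenesta, 2,447 kg, €395,288.38):
Code 6496.60 is under a tariff-rate quota (threshold 4,169 kg). Quantity 2,447 kg is within the quota, so the in-quota rate 2.5% applies to the full value.
Duty = €395,288.38 × 2.5% = €9,882.21.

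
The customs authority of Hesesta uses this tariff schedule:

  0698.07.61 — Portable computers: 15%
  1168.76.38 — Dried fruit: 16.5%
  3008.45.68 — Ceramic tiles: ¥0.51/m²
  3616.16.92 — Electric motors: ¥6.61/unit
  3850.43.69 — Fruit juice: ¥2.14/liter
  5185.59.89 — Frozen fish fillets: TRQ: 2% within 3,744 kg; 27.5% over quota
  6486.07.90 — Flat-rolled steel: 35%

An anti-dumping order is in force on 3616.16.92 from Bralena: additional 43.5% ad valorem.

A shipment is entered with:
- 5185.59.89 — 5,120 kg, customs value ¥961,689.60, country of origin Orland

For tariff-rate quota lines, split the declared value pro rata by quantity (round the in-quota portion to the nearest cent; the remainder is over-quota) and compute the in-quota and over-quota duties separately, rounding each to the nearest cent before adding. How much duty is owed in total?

Line 1 (5185.59.89, Orland, 5,120 kg, ¥961,689.60):
Code 5185.59.89 is under a tariff-rate quota (threshold 3,744 kg). In-quota: 3,744 kg at 2%; over-quota: 1,376 kg at 27.5%.
Pro-rata value split: in-quota = ¥961,689.60 × 3,744/5,120 = ¥703,235.52; over-quota = ¥961,689.60 − ¥703,235.52 = ¥258,454.08.
In-quota duty = ¥703,235.52 × 2% = ¥14,064.71. Over-quota duty = ¥258,454.08 × 27.5% = ¥71,074.87.
Line duty = ¥14,064.71 + ¥71,074.87 = ¥85,139.58.

¥85,139.58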